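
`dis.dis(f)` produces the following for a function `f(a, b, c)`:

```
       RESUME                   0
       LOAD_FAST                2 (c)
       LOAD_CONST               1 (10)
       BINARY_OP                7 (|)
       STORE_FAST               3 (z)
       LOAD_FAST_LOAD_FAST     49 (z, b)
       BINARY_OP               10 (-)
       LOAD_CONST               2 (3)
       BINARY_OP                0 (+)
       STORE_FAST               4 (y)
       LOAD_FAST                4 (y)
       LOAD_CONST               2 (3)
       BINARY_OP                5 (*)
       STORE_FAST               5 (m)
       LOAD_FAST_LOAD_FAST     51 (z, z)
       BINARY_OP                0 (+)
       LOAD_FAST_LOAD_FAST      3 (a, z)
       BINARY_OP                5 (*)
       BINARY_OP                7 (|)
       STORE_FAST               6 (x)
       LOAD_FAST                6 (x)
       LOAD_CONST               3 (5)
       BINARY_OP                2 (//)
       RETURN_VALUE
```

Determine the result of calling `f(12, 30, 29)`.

76

LOAD_FAST c → push 29. Stack: [29]
LOAD_CONST → push 10. Stack: [29, 10]
BINARY_OP | → 29 | 10 = 31. Stack: [31]
STORE_FAST z → z=31. Stack: []
LOAD_FAST_LOAD_FAST z,b → push 31,30. Stack: [31, 30]
BINARY_OP - → 31 - 30 = 1. Stack: [1]
LOAD_CONST → push 3. Stack: [1, 3]
BINARY_OP + → 1 + 3 = 4. Stack: [4]
STORE_FAST y → y=4. Stack: []
LOAD_FAST y → push 4. Stack: [4]
LOAD_CONST → push 3. Stack: [4, 3]
BINARY_OP * → 4 * 3 = 12. Stack: [12]
STORE_FAST m → m=12. Stack: []
LOAD_FAST_LOAD_FAST z,z → push 31,31. Stack: [31, 31]
BINARY_OP + → 31 + 31 = 62. Stack: [62]
LOAD_FAST_LOAD_FAST a,z → push 12,31. Stack: [62, 12, 31]
BINARY_OP * → 12 * 31 = 372. Stack: [62, 372]
BINARY_OP | → 62 | 372 = 382. Stack: [382]
STORE_FAST x → x=382. Stack: []
LOAD_FAST x → push 382. Stack: [382]
LOAD_CONST → push 5. Stack: [382, 5]
BINARY_OP // → 382 // 5 = 76. Stack: [76]
RETURN_VALUE → return 76.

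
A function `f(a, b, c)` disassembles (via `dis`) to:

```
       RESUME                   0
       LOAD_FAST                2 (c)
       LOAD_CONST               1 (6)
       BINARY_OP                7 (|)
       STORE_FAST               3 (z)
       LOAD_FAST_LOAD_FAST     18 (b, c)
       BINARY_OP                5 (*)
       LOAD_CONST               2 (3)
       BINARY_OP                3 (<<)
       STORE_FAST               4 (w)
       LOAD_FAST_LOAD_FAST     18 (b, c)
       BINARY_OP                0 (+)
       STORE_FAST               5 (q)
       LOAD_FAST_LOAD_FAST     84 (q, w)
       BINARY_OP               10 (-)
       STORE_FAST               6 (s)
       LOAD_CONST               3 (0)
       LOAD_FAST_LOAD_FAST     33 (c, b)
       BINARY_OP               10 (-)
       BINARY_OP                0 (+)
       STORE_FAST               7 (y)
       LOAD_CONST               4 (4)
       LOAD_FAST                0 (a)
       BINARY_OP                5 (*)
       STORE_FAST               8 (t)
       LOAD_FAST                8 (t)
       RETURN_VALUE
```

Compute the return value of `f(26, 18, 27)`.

104

LOAD_FAST c → push 27. Stack: [27]
LOAD_CONST → push 6. Stack: [27, 6]
BINARY_OP | → 27 | 6 = 31. Stack: [31]
STORE_FAST z → z=31. Stack: []
LOAD_FAST_LOAD_FAST b,c → push 18,27. Stack: [18, 27]
BINARY_OP * → 18 * 27 = 486. Stack: [486]
LOAD_CONST → push 3. Stack: [486, 3]
BINARY_OP << → 486 << 3 = 3888. Stack: [3888]
STORE_FAST w → w=3888. Stack: []
LOAD_FAST_LOAD_FAST b,c → push 18,27. Stack: [18, 27]
BINARY_OP + → 18 + 27 = 45. Stack: [45]
STORE_FAST q → q=45. Stack: []
LOAD_FAST_LOAD_FAST q,w → push 45,3888. Stack: [45, 3888]
BINARY_OP - → 45 - 3888 = -3843. Stack: [-3843]
STORE_FAST s → s=-3843. Stack: []
LOAD_CONST → push 0. Stack: [0]
LOAD_FAST_LOAD_FAST c,b → push 27,18. Stack: [0, 27, 18]
BINARY_OP - → 27 - 18 = 9. Stack: [0, 9]
BINARY_OP + → 0 + 9 = 9. Stack: [9]
STORE_FAST y → y=9. Stack: []
LOAD_CONST → push 4. Stack: [4]
LOAD_FAST a → push 26. Stack: [4, 26]
BINARY_OP * → 4 * 26 = 104. Stack: [104]
STORE_FAST t → t=104. Stack: []
LOAD_FAST t → push 104. Stack: [104]
RETURN_VALUE → return 104.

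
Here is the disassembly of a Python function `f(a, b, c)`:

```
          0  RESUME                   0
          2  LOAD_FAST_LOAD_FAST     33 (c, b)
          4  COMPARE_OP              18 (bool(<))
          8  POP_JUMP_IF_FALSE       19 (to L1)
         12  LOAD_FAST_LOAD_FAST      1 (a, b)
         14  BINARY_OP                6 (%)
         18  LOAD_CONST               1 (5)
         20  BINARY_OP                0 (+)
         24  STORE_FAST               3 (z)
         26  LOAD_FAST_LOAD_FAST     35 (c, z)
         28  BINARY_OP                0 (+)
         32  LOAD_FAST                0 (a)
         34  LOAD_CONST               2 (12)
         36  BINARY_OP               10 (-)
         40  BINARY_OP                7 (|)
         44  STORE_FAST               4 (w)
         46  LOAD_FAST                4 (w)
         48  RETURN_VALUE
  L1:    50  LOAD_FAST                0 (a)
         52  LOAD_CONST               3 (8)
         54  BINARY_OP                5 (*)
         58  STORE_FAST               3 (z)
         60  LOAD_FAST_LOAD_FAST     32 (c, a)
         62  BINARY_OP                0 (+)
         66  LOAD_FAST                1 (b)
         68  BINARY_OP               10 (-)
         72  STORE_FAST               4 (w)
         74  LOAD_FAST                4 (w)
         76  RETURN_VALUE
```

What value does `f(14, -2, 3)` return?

19

LOAD_FAST_LOAD_FAST c,b → push 3,-2. Stack: [3, -2]
COMPARE_OP bool(<) → 3 vs -2 = False. Stack: [False]
POP_JUMP_IF_FALSE → pop False; jump. Stack: []
LOAD_FAST a → push 14. Stack: [14]
LOAD_CONST → push 8. Stack: [14, 8]
BINARY_OP * → 14 * 8 = 112. Stack: [112]
STORE_FAST z → z=112. Stack: []
LOAD_FAST_LOAD_FAST c,a → push 3,14. Stack: [3, 14]
BINARY_OP + → 3 + 14 = 17. Stack: [17]
LOAD_FAST b → push -2. Stack: [17, -2]
BINARY_OP - → 17 - -2 = 19. Stack: [19]
STORE_FAST w → w=19. Stack: []
LOAD_FAST w → push 19. Stack: [19]
RETURN_VALUE → return 19.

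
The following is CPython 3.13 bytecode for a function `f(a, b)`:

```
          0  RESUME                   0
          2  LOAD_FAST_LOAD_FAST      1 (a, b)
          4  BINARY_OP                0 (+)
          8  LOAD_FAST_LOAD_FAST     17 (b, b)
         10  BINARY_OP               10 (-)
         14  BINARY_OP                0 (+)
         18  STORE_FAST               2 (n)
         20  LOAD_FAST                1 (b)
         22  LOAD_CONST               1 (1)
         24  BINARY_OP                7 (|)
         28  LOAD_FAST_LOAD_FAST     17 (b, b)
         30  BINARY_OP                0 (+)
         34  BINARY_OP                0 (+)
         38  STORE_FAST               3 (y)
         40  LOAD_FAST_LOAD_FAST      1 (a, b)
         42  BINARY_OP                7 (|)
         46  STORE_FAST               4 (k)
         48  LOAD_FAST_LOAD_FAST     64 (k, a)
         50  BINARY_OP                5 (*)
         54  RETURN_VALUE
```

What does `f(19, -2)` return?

LOAD_FAST_LOAD_FAST a,b → push 19,-2. Stack: [19, -2]
BINARY_OP + → 19 + -2 = 17. Stack: [17]
LOAD_FAST_LOAD_FAST b,b → push -2,-2. Stack: [17, -2, -2]
BINARY_OP - → -2 - -2 = 0. Stack: [17, 0]
BINARY_OP + → 17 + 0 = 17. Stack: [17]
STORE_FAST n → n=17. Stack: []
LOAD_FAST b → push -2. Stack: [-2]
LOAD_CONST → push 1. Stack: [-2, 1]
BINARY_OP | → -2 | 1 = -1. Stack: [-1]
LOAD_FAST_LOAD_FAST b,b → push -2,-2. Stack: [-1, -2, -2]
BINARY_OP + → -2 + -2 = -4. Stack: [-1, -4]
BINARY_OP + → -1 + -4 = -5. Stack: [-5]
STORE_FAST y → y=-5. Stack: []
LOAD_FAST_LOAD_FAST a,b → push 19,-2. Stack: [19, -2]
BINARY_OP | → 19 | -2 = -1. Stack: [-1]
STORE_FAST k → k=-1. Stack: []
LOAD_FAST_LOAD_FAST k,a → push -1,19. Stack: [-1, 19]
BINARY_OP * → -1 * 19 = -19. Stack: [-19]
RETURN_VALUE → return -19.

-19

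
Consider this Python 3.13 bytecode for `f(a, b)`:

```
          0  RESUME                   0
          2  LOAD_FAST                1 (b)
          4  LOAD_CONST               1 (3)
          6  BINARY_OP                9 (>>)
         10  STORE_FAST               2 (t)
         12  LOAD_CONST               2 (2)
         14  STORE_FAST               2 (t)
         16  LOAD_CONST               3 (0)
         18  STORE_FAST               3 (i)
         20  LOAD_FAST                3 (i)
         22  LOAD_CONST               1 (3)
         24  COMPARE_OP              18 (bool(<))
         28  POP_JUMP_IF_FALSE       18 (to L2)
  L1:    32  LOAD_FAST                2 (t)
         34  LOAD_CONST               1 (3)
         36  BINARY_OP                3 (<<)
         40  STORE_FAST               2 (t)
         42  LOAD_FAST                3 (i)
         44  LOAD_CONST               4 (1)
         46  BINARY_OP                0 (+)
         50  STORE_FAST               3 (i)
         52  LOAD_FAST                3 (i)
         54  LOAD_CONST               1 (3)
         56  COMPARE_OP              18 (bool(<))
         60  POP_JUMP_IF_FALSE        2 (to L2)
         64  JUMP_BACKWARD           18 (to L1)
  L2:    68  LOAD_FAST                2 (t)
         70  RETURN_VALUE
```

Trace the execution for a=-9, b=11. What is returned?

LOAD_FAST b → push 11. Stack: [11]
LOAD_CONST → push 3. Stack: [11, 3]
BINARY_OP >> → 11 >> 3 = 1. Stack: [1]
STORE_FAST t → t=1. Stack: []
LOAD_CONST → push 2. Stack: [2]
STORE_FAST t → t=2. Stack: []
LOAD_CONST → push 0. Stack: [0]
STORE_FAST i → i=0. Stack: []
LOAD_FAST i → push 0. Stack: [0]
LOAD_CONST → push 3. Stack: [0, 3]
COMPARE_OP bool(<) → 0 vs 3 = True. Stack: [True]
POP_JUMP_IF_FALSE → pop True; no jump. Stack: []
LOAD_FAST t → push 2. Stack: [2]
LOAD_CONST → push 3. Stack: [2, 3]
BINARY_OP << → 2 << 3 = 16. Stack: [16]
STORE_FAST t → t=16. Stack: []
LOAD_FAST i → push 0. Stack: [0]
LOAD_CONST → push 1. Stack: [0, 1]
BINARY_OP + → 0 + 1 = 1. Stack: [1]
STORE_FAST i → i=1. Stack: []
LOAD_FAST i → push 1. Stack: [1]
LOAD_CONST → push 3. Stack: [1, 3]
COMPARE_OP bool(<) → 1 vs 3 = True. Stack: [True]
POP_JUMP_IF_FALSE → pop True; no jump. Stack: []
LOAD_FAST t → push 16. Stack: [16]
LOAD_CONST → push 3. Stack: [16, 3]
BINARY_OP << → 16 << 3 = 128. Stack: [128]
STORE_FAST t → t=128. Stack: []
LOAD_FAST i → push 1. Stack: [1]
LOAD_CONST → push 1. Stack: [1, 1]
BINARY_OP + → 1 + 1 = 2. Stack: [2]
STORE_FAST i → i=2. Stack: []
LOAD_FAST i → push 2. Stack: [2]
LOAD_CONST → push 3. Stack: [2, 3]
COMPARE_OP bool(<) → 2 vs 3 = True. Stack: [True]
POP_JUMP_IF_FALSE → pop True; no jump. Stack: []
LOAD_FAST t → push 128. Stack: [128]
LOAD_CONST → push 3. Stack: [128, 3]
BINARY_OP << → 128 << 3 = 1024. Stack: [1024]
STORE_FAST t → t=1024. Stack: []
LOAD_FAST i → push 2. Stack: [2]
LOAD_CONST → push 1. Stack: [2, 1]
BINARY_OP + → 2 + 1 = 3. Stack: [3]
STORE_FAST i → i=3. Stack: []
LOAD_FAST i → push 3. Stack: [3]
LOAD_CONST → push 3. Stack: [3, 3]
COMPARE_OP bool(<) → 3 vs 3 = False. Stack: [False]
POP_JUMP_IF_FALSE → pop False; jump. Stack: []
LOAD_FAST t → push 1024. Stack: [1024]
RETURN_VALUE → return 1024.

1024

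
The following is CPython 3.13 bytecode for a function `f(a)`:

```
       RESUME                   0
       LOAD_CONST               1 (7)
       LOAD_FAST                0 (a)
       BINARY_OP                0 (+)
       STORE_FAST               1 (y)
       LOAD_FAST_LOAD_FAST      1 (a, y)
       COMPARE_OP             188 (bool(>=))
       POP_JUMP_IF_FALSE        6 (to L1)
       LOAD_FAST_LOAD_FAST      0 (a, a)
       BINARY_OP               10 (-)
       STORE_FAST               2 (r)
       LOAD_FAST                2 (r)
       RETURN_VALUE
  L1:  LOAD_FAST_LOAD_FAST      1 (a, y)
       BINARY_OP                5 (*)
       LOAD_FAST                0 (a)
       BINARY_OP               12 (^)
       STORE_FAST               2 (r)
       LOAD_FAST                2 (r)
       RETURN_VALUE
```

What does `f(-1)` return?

LOAD_CONST → push 7. Stack: [7]
LOAD_FAST a → push -1. Stack: [7, -1]
BINARY_OP + → 7 + -1 = 6. Stack: [6]
STORE_FAST y → y=6. Stack: []
LOAD_FAST_LOAD_FAST a,y → push -1,6. Stack: [-1, 6]
COMPARE_OP bool(>=) → -1 vs 6 = False. Stack: [False]
POP_JUMP_IF_FALSE → pop False; jump. Stack: []
LOAD_FAST_LOAD_FAST a,y → push -1,6. Stack: [-1, 6]
BINARY_OP * → -1 * 6 = -6. Stack: [-6]
LOAD_FAST a → push -1. Stack: [-6, -1]
BINARY_OP ^ → -6 ^ -1 = 5. Stack: [5]
STORE_FAST r → r=5. Stack: []
LOAD_FAST r → push 5. Stack: [5]
RETURN_VALUE → return 5.

5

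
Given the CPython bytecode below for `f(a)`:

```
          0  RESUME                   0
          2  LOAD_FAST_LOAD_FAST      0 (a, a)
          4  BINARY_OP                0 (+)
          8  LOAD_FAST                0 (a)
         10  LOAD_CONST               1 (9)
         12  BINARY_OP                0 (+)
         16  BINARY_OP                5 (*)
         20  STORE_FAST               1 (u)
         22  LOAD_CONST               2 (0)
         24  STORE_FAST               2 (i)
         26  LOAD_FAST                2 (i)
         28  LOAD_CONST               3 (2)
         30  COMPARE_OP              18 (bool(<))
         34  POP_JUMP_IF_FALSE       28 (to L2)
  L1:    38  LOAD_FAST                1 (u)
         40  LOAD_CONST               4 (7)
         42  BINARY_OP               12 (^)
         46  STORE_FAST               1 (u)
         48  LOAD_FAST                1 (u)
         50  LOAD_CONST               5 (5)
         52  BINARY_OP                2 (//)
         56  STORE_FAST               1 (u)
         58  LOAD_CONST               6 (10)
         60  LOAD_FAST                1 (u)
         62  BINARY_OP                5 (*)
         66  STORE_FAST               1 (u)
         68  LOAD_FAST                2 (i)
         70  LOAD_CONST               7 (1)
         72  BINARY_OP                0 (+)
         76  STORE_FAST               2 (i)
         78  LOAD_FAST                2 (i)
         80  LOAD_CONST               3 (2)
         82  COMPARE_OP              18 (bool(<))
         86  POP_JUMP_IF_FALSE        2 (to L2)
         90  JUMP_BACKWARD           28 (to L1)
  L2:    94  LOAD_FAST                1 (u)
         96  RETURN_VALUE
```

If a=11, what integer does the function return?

LOAD_FAST_LOAD_FAST a,a → push 11,11. Stack: [11, 11]
BINARY_OP + → 11 + 11 = 22. Stack: [22]
LOAD_FAST a → push 11. Stack: [22, 11]
LOAD_CONST → push 9. Stack: [22, 11, 9]
BINARY_OP + → 11 + 9 = 20. Stack: [22, 20]
BINARY_OP * → 22 * 20 = 440. Stack: [440]
STORE_FAST u → u=440. Stack: []
LOAD_CONST → push 0. Stack: [0]
STORE_FAST i → i=0. Stack: []
LOAD_FAST i → push 0. Stack: [0]
LOAD_CONST → push 2. Stack: [0, 2]
COMPARE_OP bool(<) → 0 vs 2 = True. Stack: [True]
POP_JUMP_IF_FALSE → pop True; no jump. Stack: []
LOAD_FAST u → push 440. Stack: [440]
LOAD_CONST → push 7. Stack: [440, 7]
BINARY_OP ^ → 440 ^ 7 = 447. Stack: [447]
STORE_FAST u → u=447. Stack: []
LOAD_FAST u → push 447. Stack: [447]
LOAD_CONST → push 5. Stack: [447, 5]
BINARY_OP // → 447 // 5 = 89. Stack: [89]
STORE_FAST u → u=89. Stack: []
LOAD_CONST → push 10. Stack: [10]
LOAD_FAST u → push 89. Stack: [10, 89]
BINARY_OP * → 10 * 89 = 890. Stack: [890]
STORE_FAST u → u=890. Stack: []
LOAD_FAST i → push 0. Stack: [0]
LOAD_CONST → push 1. Stack: [0, 1]
BINARY_OP + → 0 + 1 = 1. Stack: [1]
STORE_FAST i → i=1. Stack: []
LOAD_FAST i → push 1. Stack: [1]
LOAD_CONST → push 2. Stack: [1, 2]
COMPARE_OP bool(<) → 1 vs 2 = True. Stack: [True]
POP_JUMP_IF_FALSE → pop True; no jump. Stack: []
LOAD_FAST u → push 890. Stack: [890]
LOAD_CONST → push 7. Stack: [890, 7]
BINARY_OP ^ → 890 ^ 7 = 893. Stack: [893]
STORE_FAST u → u=893. Stack: []
LOAD_FAST u → push 893. Stack: [893]
LOAD_CONST → push 5. Stack: [893, 5]
BINARY_OP // → 893 // 5 = 178. Stack: [178]
STORE_FAST u → u=178. Stack: []
LOAD_CONST → push 10. Stack: [10]
LOAD_FAST u → push 178. Stack: [10, 178]
BINARY_OP * → 10 * 178 = 1780. Stack: [1780]
STORE_FAST u → u=1780. Stack: []
LOAD_FAST i → push 1. Stack: [1]
LOAD_CONST → push 1. Stack: [1, 1]
BINARY_OP + → 1 + 1 = 2. Stack: [2]
STORE_FAST i → i=2. Stack: []
LOAD_FAST i → push 2. Stack: [2]
LOAD_CONST → push 2. Stack: [2, 2]
COMPARE_OP bool(<) → 2 vs 2 = False. Stack: [False]
POP_JUMP_IF_FALSE → pop False; jump. Stack: []
LOAD_FAST u → push 1780. Stack: [1780]
RETURN_VALUE → return 1780.

1780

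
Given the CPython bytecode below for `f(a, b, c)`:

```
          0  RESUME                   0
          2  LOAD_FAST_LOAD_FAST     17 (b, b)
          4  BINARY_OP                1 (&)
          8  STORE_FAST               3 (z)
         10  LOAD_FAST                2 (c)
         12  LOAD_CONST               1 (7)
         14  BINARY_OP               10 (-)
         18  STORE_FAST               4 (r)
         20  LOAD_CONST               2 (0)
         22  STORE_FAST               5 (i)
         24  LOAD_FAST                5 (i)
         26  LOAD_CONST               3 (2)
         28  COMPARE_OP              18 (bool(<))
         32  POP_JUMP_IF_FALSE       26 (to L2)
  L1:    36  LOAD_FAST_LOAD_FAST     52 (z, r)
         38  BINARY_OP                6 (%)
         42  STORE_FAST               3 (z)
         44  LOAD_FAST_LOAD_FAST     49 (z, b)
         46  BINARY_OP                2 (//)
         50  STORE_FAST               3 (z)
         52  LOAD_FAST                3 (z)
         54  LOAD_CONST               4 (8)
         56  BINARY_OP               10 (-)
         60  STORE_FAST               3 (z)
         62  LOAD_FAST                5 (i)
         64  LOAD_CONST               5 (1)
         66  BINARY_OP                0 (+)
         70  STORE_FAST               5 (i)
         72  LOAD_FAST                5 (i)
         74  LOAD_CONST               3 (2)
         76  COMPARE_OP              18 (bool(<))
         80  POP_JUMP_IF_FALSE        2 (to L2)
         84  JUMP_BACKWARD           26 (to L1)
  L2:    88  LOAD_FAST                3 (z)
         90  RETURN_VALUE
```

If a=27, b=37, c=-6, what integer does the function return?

-9

LOAD_FAST_LOAD_FAST b,b → push 37,37. Stack: [37, 37]
BINARY_OP & → 37 & 37 = 37. Stack: [37]
STORE_FAST z → z=37. Stack: []
LOAD_FAST c → push -6. Stack: [-6]
LOAD_CONST → push 7. Stack: [-6, 7]
BINARY_OP - → -6 - 7 = -13. Stack: [-13]
STORE_FAST r → r=-13. Stack: []
LOAD_CONST → push 0. Stack: [0]
STORE_FAST i → i=0. Stack: []
LOAD_FAST i → push 0. Stack: [0]
LOAD_CONST → push 2. Stack: [0, 2]
COMPARE_OP bool(<) → 0 vs 2 = True. Stack: [True]
POP_JUMP_IF_FALSE → pop True; no jump. Stack: []
LOAD_FAST_LOAD_FAST z,r → push 37,-13. Stack: [37, -13]
BINARY_OP % → 37 % -13 = -2. Stack: [-2]
STORE_FAST z → z=-2. Stack: []
LOAD_FAST_LOAD_FAST z,b → push -2,37. Stack: [-2, 37]
BINARY_OP // → -2 // 37 = -1. Stack: [-1]
STORE_FAST z → z=-1. Stack: []
LOAD_FAST z → push -1. Stack: [-1]
LOAD_CONST → push 8. Stack: [-1, 8]
BINARY_OP - → -1 - 8 = -9. Stack: [-9]
STORE_FAST z → z=-9. Stack: []
LOAD_FAST i → push 0. Stack: [0]
LOAD_CONST → push 1. Stack: [0, 1]
BINARY_OP + → 0 + 1 = 1. Stack: [1]
STORE_FAST i → i=1. Stack: []
LOAD_FAST i → push 1. Stack: [1]
LOAD_CONST → push 2. Stack: [1, 2]
COMPARE_OP bool(<) → 1 vs 2 = True. Stack: [True]
POP_JUMP_IF_FALSE → pop True; no jump. Stack: []
LOAD_FAST_LOAD_FAST z,r → push -9,-13. Stack: [-9, -13]
BINARY_OP % → -9 % -13 = -9. Stack: [-9]
STORE_FAST z → z=-9. Stack: []
LOAD_FAST_LOAD_FAST z,b → push -9,37. Stack: [-9, 37]
BINARY_OP // → -9 // 37 = -1. Stack: [-1]
STORE_FAST z → z=-1. Stack: []
LOAD_FAST z → push -1. Stack: [-1]
LOAD_CONST → push 8. Stack: [-1, 8]
BINARY_OP - → -1 - 8 = -9. Stack: [-9]
STORE_FAST z → z=-9. Stack: []
LOAD_FAST i → push 1. Stack: [1]
LOAD_CONST → push 1. Stack: [1, 1]
BINARY_OP + → 1 + 1 = 2. Stack: [2]
STORE_FAST i → i=2. Stack: []
LOAD_FAST i → push 2. Stack: [2]
LOAD_CONST → push 2. Stack: [2, 2]
COMPARE_OP bool(<) → 2 vs 2 = False. Stack: [False]
POP_JUMP_IF_FALSE → pop False; jump. Stack: []
LOAD_FAST z → push -9. Stack: [-9]
RETURN_VALUE → return -9.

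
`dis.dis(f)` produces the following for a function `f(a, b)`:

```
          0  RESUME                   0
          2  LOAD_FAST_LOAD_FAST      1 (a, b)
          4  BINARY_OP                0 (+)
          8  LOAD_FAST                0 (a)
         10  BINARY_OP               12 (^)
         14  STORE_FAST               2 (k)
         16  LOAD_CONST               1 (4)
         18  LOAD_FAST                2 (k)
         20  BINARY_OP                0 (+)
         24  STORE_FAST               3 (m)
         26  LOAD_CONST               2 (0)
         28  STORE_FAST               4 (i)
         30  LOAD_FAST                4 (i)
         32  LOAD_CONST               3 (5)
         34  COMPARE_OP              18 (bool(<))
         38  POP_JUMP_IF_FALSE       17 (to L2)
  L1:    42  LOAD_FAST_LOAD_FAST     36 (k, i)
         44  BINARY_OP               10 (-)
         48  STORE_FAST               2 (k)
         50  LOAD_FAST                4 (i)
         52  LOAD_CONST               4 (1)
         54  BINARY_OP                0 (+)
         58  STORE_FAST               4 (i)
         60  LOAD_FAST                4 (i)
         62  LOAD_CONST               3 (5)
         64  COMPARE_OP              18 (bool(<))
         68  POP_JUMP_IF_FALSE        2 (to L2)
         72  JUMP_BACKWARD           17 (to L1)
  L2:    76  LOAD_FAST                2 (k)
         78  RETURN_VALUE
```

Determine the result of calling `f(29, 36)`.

82

LOAD_FAST_LOAD_FAST a,b → push 29,36
BINARY_OP + → 29 + 36 = 65
LOAD_FAST a → push 29
BINARY_OP ^ → 65 ^ 29 = 92
STORE_FAST k → k=92
LOAD_CONST → push 4
LOAD_FAST k → push 92
BINARY_OP + → 4 + 92 = 96
STORE_FAST m → m=96
LOAD_CONST → push 0
STORE_FAST i → i=0
LOAD_FAST i → push 0
LOAD_CONST → push 5
COMPARE_OP bool(<) → 0 vs 5 = True
POP_JUMP_IF_FALSE → pop True; no jump
LOAD_FAST_LOAD_FAST k,i → push 92,0
BINARY_OP - → 92 - 0 = 92
STORE_FAST k → k=92
LOAD_FAST i → push 0
LOAD_CONST → push 1
BINARY_OP + → 0 + 1 = 1
STORE_FAST i → i=1
LOAD_FAST i → push 1
LOAD_CONST → push 5
COMPARE_OP bool(<) → 1 vs 5 = True
POP_JUMP_IF_FALSE → pop True; no jump
LOAD_FAST_LOAD_FAST k,i → push 92,1
BINARY_OP - → 92 - 1 = 91
STORE_FAST k → k=91
LOAD_FAST i → push 1
LOAD_CONST → push 1
BINARY_OP + → 1 + 1 = 2
STORE_FAST i → i=2
LOAD_FAST i → push 2
LOAD_CONST → push 5
COMPARE_OP bool(<) → 2 vs 5 = True
POP_JUMP_IF_FALSE → pop True; no jump
LOAD_FAST_LOAD_FAST k,i → push 91,2
BINARY_OP - → 91 - 2 = 89
STORE_FAST k → k=89
LOAD_FAST i → push 2
LOAD_CONST → push 1
BINARY_OP + → 2 + 1 = 3
STORE_FAST i → i=3
LOAD_FAST i → push 3
LOAD_CONST → push 5
COMPARE_OP bool(<) → 3 vs 5 = True
POP_JUMP_IF_FALSE → pop True; no jump
LOAD_FAST_LOAD_FAST k,i → push 89,3
BINARY_OP - → 89 - 3 = 86
STORE_FAST k → k=86
LOAD_FAST i → push 3
LOAD_CONST → push 1
BINARY_OP + → 3 + 1 = 4
STORE_FAST i → i=4
LOAD_FAST i → push 4
LOAD_CONST → push 5
COMPARE_OP bool(<) → 4 vs 5 = True
POP_JUMP_IF_FALSE → pop True; no jump
LOAD_FAST_LOAD_FAST k,i → push 86,4
BINARY_OP - → 86 - 4 = 82
STORE_FAST k → k=82
LOAD_FAST i → push 4
LOAD_CONST → push 1
BINARY_OP + → 4 + 1 = 5
STORE_FAST i → i=5
LOAD_FAST i → push 5
LOAD_CONST → push 5
COMPARE_OP bool(<) → 5 vs 5 = False
POP_JUMP_IF_FALSE → pop False; jump
LOAD_FAST k → push 82
RETURN_VALUE → return 82.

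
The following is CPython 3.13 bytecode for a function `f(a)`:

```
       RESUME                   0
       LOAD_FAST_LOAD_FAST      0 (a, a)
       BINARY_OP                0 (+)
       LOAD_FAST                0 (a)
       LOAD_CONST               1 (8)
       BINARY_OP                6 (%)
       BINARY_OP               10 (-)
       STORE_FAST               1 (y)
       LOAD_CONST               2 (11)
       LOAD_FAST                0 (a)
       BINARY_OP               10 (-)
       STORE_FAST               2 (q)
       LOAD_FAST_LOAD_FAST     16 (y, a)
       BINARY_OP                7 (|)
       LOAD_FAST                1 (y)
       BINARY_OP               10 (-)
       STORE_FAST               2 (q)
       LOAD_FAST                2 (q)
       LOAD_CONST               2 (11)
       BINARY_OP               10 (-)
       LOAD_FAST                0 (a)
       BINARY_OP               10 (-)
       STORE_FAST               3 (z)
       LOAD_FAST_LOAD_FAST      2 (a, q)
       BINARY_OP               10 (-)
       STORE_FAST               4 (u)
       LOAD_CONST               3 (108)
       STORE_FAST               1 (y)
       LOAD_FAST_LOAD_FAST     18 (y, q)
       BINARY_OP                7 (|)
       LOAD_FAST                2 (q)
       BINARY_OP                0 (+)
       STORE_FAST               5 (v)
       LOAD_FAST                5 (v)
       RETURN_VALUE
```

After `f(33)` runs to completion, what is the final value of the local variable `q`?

LOAD_FAST_LOAD_FAST a,a → push 33,33. Stack: [33, 33]
BINARY_OP + → 33 + 33 = 66. Stack: [66]
LOAD_FAST a → push 33. Stack: [66, 33]
LOAD_CONST → push 8. Stack: [66, 33, 8]
BINARY_OP % → 33 % 8 = 1. Stack: [66, 1]
BINARY_OP - → 66 - 1 = 65. Stack: [65]
STORE_FAST y → y=65. Stack: []
LOAD_CONST → push 11. Stack: [11]
LOAD_FAST a → push 33. Stack: [11, 33]
BINARY_OP - → 11 - 33 = -22. Stack: [-22]
STORE_FAST q → q=-22. Stack: []
LOAD_FAST_LOAD_FAST y,a → push 65,33. Stack: [65, 33]
BINARY_OP | → 65 | 33 = 97. Stack: [97]
LOAD_FAST y → push 65. Stack: [97, 65]
BINARY_OP - → 97 - 65 = 32. Stack: [32]
STORE_FAST q → q=32. Stack: []
LOAD_FAST q → push 32. Stack: [32]
LOAD_CONST → push 11. Stack: [32, 11]
BINARY_OP - → 32 - 11 = 21. Stack: [21]
LOAD_FAST a → push 33. Stack: [21, 33]
BINARY_OP - → 21 - 33 = -12. Stack: [-12]
STORE_FAST z → z=-12. Stack: []
LOAD_FAST_LOAD_FAST a,q → push 33,32. Stack: [33, 32]
BINARY_OP - → 33 - 32 = 1. Stack: [1]
STORE_FAST u → u=1. Stack: []
LOAD_CONST → push 108. Stack: [108]
STORE_FAST y → y=108. Stack: []
LOAD_FAST_LOAD_FAST y,q → push 108,32. Stack: [108, 32]
BINARY_OP | → 108 | 32 = 108. Stack: [108]
LOAD_FAST q → push 32. Stack: [108, 32]
BINARY_OP + → 108 + 32 = 140. Stack: [140]
STORE_FAST v → v=140. Stack: []
LOAD_FAST v → push 140. Stack: [140]
RETURN_VALUE → return 140.

32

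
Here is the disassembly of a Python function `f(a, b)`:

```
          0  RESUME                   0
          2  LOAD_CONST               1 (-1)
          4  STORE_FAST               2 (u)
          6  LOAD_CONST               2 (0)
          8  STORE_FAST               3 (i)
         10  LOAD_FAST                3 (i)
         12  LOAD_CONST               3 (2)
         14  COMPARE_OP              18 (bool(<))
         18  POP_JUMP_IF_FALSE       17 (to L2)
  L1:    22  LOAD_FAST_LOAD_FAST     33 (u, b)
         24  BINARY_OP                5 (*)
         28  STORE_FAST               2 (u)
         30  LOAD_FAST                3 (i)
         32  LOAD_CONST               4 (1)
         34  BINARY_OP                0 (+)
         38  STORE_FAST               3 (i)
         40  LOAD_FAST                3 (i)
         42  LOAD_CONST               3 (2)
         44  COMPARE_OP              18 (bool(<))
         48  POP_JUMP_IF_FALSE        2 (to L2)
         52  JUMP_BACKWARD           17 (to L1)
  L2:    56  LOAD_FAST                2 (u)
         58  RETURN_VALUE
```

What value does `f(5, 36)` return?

LOAD_CONST → push -1. Stack: [-1]
STORE_FAST u → u=-1. Stack: []
LOAD_CONST → push 0. Stack: [0]
STORE_FAST i → i=0. Stack: []
LOAD_FAST i → push 0. Stack: [0]
LOAD_CONST → push 2. Stack: [0, 2]
COMPARE_OP bool(<) → 0 vs 2 = True. Stack: [True]
POP_JUMP_IF_FALSE → pop True; no jump. Stack: []
LOAD_FAST_LOAD_FAST u,b → push -1,36. Stack: [-1, 36]
BINARY_OP * → -1 * 36 = -36. Stack: [-36]
STORE_FAST u → u=-36. Stack: []
LOAD_FAST i → push 0. Stack: [0]
LOAD_CONST → push 1. Stack: [0, 1]
BINARY_OP + → 0 + 1 = 1. Stack: [1]
STORE_FAST i → i=1. Stack: []
LOAD_FAST i → push 1. Stack: [1]
LOAD_CONST → push 2. Stack: [1, 2]
COMPARE_OP bool(<) → 1 vs 2 = True. Stack: [True]
POP_JUMP_IF_FALSE → pop True; no jump. Stack: []
LOAD_FAST_LOAD_FAST u,b → push -36,36. Stack: [-36, 36]
BINARY_OP * → -36 * 36 = -1296. Stack: [-1296]
STORE_FAST u → u=-1296. Stack: []
LOAD_FAST i → push 1. Stack: [1]
LOAD_CONST → push 1. Stack: [1, 1]
BINARY_OP + → 1 + 1 = 2. Stack: [2]
STORE_FAST i → i=2. Stack: []
LOAD_FAST i → push 2. Stack: [2]
LOAD_CONST → push 2. Stack: [2, 2]
COMPARE_OP bool(<) → 2 vs 2 = False. Stack: [False]
POP_JUMP_IF_FALSE → pop False; jump. Stack: []
LOAD_FAST u → push -1296. Stack: [-1296]
RETURN_VALUE → return -1296.

-1296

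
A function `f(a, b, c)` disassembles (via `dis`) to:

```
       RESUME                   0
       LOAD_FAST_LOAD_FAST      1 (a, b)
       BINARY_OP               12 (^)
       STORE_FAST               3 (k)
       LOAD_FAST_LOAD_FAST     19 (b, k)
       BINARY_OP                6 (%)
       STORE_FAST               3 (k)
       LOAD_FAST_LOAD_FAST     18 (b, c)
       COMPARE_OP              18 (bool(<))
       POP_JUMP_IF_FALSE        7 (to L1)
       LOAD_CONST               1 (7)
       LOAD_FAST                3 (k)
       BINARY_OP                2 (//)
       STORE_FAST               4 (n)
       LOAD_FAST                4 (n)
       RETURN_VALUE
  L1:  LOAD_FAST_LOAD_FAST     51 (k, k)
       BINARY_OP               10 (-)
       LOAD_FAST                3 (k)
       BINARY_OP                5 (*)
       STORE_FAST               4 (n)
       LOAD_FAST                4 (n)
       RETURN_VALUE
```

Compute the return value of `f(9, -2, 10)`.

LOAD_FAST_LOAD_FAST a,b → push 9,-2. Stack: [9, -2]
BINARY_OP ^ → 9 ^ -2 = -9. Stack: [-9]
STORE_FAST k → k=-9. Stack: []
LOAD_FAST_LOAD_FAST b,k → push -2,-9. Stack: [-2, -9]
BINARY_OP % → -2 % -9 = -2. Stack: [-2]
STORE_FAST k → k=-2. Stack: []
LOAD_FAST_LOAD_FAST b,c → push -2,10. Stack: [-2, 10]
COMPARE_OP bool(<) → -2 vs 10 = True. Stack: [True]
POP_JUMP_IF_FALSE → pop True; no jump. Stack: []
LOAD_CONST → push 7. Stack: [7]
LOAD_FAST k → push -2. Stack: [7, -2]
BINARY_OP // → 7 // -2 = -4. Stack: [-4]
STORE_FAST n → n=-4. Stack: []
LOAD_FAST n → push -4. Stack: [-4]
RETURN_VALUE → return -4.

-4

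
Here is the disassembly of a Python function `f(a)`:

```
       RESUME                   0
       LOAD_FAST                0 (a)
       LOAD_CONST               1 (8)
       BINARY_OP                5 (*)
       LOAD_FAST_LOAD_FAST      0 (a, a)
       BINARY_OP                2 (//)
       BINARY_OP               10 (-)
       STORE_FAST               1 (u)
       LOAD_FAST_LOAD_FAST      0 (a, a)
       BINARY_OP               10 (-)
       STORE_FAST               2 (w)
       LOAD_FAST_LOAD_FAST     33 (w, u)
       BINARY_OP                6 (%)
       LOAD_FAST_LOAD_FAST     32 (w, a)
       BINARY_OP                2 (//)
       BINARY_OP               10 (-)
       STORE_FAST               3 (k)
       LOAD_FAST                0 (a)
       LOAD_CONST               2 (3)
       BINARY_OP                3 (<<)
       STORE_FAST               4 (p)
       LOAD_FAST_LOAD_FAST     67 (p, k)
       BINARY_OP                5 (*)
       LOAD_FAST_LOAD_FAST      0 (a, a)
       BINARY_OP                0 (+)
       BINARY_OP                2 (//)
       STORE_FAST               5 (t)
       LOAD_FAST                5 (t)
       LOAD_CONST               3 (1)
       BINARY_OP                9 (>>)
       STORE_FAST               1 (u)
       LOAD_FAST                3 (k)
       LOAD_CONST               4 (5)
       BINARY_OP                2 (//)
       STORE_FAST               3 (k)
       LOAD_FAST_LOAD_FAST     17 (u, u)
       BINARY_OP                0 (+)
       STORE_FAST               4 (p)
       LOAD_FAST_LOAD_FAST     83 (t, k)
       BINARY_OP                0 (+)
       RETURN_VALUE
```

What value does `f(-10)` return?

LOAD_FAST a → push -10. Stack: [-10]
LOAD_CONST → push 8. Stack: [-10, 8]
BINARY_OP * → -10 * 8 = -80. Stack: [-80]
LOAD_FAST_LOAD_FAST a,a → push -10,-10. Stack: [-80, -10, -10]
BINARY_OP // → -10 // -10 = 1. Stack: [-80, 1]
BINARY_OP - → -80 - 1 = -81. Stack: [-81]
STORE_FAST u → u=-81. Stack: []
LOAD_FAST_LOAD_FAST a,a → push -10,-10. Stack: [-10, -10]
BINARY_OP - → -10 - -10 = 0. Stack: [0]
STORE_FAST w → w=0. Stack: []
LOAD_FAST_LOAD_FAST w,u → push 0,-81. Stack: [0, -81]
BINARY_OP % → 0 % -81 = 0. Stack: [0]
LOAD_FAST_LOAD_FAST w,a → push 0,-10. Stack: [0, 0, -10]
BINARY_OP // → 0 // -10 = 0. Stack: [0, 0]
BINARY_OP - → 0 - 0 = 0. Stack: [0]
STORE_FAST k → k=0. Stack: []
LOAD_FAST a → push -10. Stack: [-10]
LOAD_CONST → push 3. Stack: [-10, 3]
BINARY_OP << → -10 << 3 = -80. Stack: [-80]
STORE_FAST p → p=-80. Stack: []
LOAD_FAST_LOAD_FAST p,k → push -80,0. Stack: [-80, 0]
BINARY_OP * → -80 * 0 = 0. Stack: [0]
LOAD_FAST_LOAD_FAST a,a → push -10,-10. Stack: [0, -10, -10]
BINARY_OP + → -10 + -10 = -20. Stack: [0, -20]
BINARY_OP // → 0 // -20 = 0. Stack: [0]
STORE_FAST t → t=0. Stack: []
LOAD_FAST t → push 0. Stack: [0]
LOAD_CONST → push 1. Stack: [0, 1]
BINARY_OP >> → 0 >> 1 = 0. Stack: [0]
STORE_FAST u → u=0. Stack: []
LOAD_FAST k → push 0. Stack: [0]
LOAD_CONST → push 5. Stack: [0, 5]
BINARY_OP // → 0 // 5 = 0. Stack: [0]
STORE_FAST k → k=0. Stack: []
LOAD_FAST_LOAD_FAST u,u → push 0,0. Stack: [0, 0]
BINARY_OP + → 0 + 0 = 0. Stack: [0]
STORE_FAST p → p=0. Stack: []
LOAD_FAST_LOAD_FAST t,k → push 0,0. Stack: [0, 0]
BINARY_OP + → 0 + 0 = 0. Stack: [0]
RETURN_VALUE → return 0.

0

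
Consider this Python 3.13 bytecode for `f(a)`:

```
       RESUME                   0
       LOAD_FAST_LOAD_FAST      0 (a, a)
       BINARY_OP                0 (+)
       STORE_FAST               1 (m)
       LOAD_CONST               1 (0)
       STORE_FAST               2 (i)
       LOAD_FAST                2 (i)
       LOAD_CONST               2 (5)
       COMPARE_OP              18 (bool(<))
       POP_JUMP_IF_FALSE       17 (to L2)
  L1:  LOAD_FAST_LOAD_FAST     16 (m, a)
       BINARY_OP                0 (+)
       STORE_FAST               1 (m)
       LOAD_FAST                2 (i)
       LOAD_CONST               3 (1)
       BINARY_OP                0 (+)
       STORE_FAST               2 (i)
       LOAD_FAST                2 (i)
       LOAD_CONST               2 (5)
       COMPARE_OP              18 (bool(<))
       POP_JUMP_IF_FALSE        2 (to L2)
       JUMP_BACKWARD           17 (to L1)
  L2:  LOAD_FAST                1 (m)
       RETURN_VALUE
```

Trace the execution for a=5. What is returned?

LOAD_FAST_LOAD_FAST a,a → push 5,5
BINARY_OP + → 5 + 5 = 10
STORE_FAST m → m=10
LOAD_CONST → push 0
STORE_FAST i → i=0
LOAD_FAST i → push 0
LOAD_CONST → push 5
COMPARE_OP bool(<) → 0 vs 5 = True
POP_JUMP_IF_FALSE → pop True; no jump
LOAD_FAST_LOAD_FAST m,a → push 10,5
BINARY_OP + → 10 + 5 = 15
STORE_FAST m → m=15
LOAD_FAST i → push 0
LOAD_CONST → push 1
BINARY_OP + → 0 + 1 = 1
STORE_FAST i → i=1
LOAD_FAST i → push 1
LOAD_CONST → push 5
COMPARE_OP bool(<) → 1 vs 5 = True
POP_JUMP_IF_FALSE → pop True; no jump
LOAD_FAST_LOAD_FAST m,a → push 15,5
BINARY_OP + → 15 + 5 = 20
STORE_FAST m → m=20
LOAD_FAST i → push 1
LOAD_CONST → push 1
BINARY_OP + → 1 + 1 = 2
STORE_FAST i → i=2
LOAD_FAST i → push 2
LOAD_CONST → push 5
COMPARE_OP bool(<) → 2 vs 5 = True
POP_JUMP_IF_FALSE → pop True; no jump
LOAD_FAST_LOAD_FAST m,a → push 20,5
BINARY_OP + → 20 + 5 = 25
STORE_FAST m → m=25
LOAD_FAST i → push 2
LOAD_CONST → push 1
BINARY_OP + → 2 + 1 = 3
STORE_FAST i → i=3
LOAD_FAST i → push 3
LOAD_CONST → push 5
COMPARE_OP bool(<) → 3 vs 5 = True
POP_JUMP_IF_FALSE → pop True; no jump
LOAD_FAST_LOAD_FAST m,a → push 25,5
BINARY_OP + → 25 + 5 = 30
STORE_FAST m → m=30
LOAD_FAST i → push 3
LOAD_CONST → push 1
BINARY_OP + → 3 + 1 = 4
STORE_FAST i → i=4
LOAD_FAST i → push 4
LOAD_CONST → push 5
COMPARE_OP bool(<) → 4 vs 5 = True
POP_JUMP_IF_FALSE → pop True; no jump
LOAD_FAST_LOAD_FAST m,a → push 30,5
BINARY_OP + → 30 + 5 = 35
STORE_FAST m → m=35
LOAD_FAST i → push 4
LOAD_CONST → push 1
BINARY_OP + → 4 + 1 = 5
STORE_FAST i → i=5
LOAD_FAST i → push 5
LOAD_CONST → push 5
COMPARE_OP bool(<) → 5 vs 5 = False
POP_JUMP_IF_FALSE → pop False; jump
LOAD_FAST m → push 35
RETURN_VALUE → return 35.

35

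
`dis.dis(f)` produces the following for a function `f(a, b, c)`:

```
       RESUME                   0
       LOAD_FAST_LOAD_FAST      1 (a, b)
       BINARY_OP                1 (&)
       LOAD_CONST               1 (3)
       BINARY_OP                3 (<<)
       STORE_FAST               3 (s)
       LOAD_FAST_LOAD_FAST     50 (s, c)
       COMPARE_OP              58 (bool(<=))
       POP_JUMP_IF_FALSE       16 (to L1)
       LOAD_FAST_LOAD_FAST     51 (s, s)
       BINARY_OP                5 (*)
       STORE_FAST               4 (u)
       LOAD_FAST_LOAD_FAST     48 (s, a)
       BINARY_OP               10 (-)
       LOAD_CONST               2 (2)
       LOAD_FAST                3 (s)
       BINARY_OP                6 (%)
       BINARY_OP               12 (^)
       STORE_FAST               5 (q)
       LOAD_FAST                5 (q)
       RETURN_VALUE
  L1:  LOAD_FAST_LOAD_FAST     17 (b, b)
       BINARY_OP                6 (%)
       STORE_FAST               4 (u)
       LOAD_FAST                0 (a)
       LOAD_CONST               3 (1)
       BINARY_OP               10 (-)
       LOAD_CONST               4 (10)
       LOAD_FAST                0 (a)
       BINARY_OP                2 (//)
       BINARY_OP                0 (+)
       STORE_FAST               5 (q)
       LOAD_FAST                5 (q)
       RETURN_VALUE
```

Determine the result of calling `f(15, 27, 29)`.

LOAD_FAST_LOAD_FAST a,b → push 15,27. Stack: [15, 27]
BINARY_OP & → 15 & 27 = 11. Stack: [11]
LOAD_CONST → push 3. Stack: [11, 3]
BINARY_OP << → 11 << 3 = 88. Stack: [88]
STORE_FAST s → s=88. Stack: []
LOAD_FAST_LOAD_FAST s,c → push 88,29. Stack: [88, 29]
COMPARE_OP bool(<=) → 88 vs 29 = False. Stack: [False]
POP_JUMP_IF_FALSE → pop False; jump. Stack: []
LOAD_FAST_LOAD_FAST b,b → push 27,27. Stack: [27, 27]
BINARY_OP % → 27 % 27 = 0. Stack: [0]
STORE_FAST u → u=0. Stack: []
LOAD_FAST a → push 15. Stack: [15]
LOAD_CONST → push 1. Stack: [15, 1]
BINARY_OP - → 15 - 1 = 14. Stack: [14]
LOAD_CONST → push 10. Stack: [14, 10]
LOAD_FAST a → push 15. Stack: [14, 10, 15]
BINARY_OP // → 10 // 15 = 0. Stack: [14, 0]
BINARY_OP + → 14 + 0 = 14. Stack: [14]
STORE_FAST q → q=14. Stack: []
LOAD_FAST q → push 14. Stack: [14]
RETURN_VALUE → return 14.

14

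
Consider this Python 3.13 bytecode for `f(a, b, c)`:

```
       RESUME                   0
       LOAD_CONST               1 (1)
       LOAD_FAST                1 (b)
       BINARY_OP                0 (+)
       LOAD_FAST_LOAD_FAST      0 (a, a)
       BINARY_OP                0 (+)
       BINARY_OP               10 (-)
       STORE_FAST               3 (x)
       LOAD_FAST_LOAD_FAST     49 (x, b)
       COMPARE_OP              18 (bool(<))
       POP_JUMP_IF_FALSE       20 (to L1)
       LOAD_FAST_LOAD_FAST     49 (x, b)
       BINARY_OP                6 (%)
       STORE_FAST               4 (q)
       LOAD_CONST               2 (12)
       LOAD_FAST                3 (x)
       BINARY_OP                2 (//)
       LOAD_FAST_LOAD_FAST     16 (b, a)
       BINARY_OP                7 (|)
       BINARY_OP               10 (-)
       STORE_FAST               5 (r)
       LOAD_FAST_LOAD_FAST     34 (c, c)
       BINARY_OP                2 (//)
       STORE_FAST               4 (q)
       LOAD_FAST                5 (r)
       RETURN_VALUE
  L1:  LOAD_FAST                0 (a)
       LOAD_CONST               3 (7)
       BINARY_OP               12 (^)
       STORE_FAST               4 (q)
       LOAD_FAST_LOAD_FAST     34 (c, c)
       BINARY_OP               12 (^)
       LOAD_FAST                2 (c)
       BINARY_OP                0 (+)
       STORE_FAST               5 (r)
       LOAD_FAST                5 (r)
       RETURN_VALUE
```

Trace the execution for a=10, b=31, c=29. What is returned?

LOAD_CONST → push 1. Stack: [1]
LOAD_FAST b → push 31. Stack: [1, 31]
BINARY_OP + → 1 + 31 = 32. Stack: [32]
LOAD_FAST_LOAD_FAST a,a → push 10,10. Stack: [32, 10, 10]
BINARY_OP + → 10 + 10 = 20. Stack: [32, 20]
BINARY_OP - → 32 - 20 = 12. Stack: [12]
STORE_FAST x → x=12. Stack: []
LOAD_FAST_LOAD_FAST x,b → push 12,31. Stack: [12, 31]
COMPARE_OP bool(<) → 12 vs 31 = True. Stack: [True]
POP_JUMP_IF_FALSE → pop True; no jump. Stack: []
LOAD_FAST_LOAD_FAST x,b → push 12,31. Stack: [12, 31]
BINARY_OP % → 12 % 31 = 12. Stack: [12]
STORE_FAST q → q=12. Stack: []
LOAD_CONST → push 12. Stack: [12]
LOAD_FAST x → push 12. Stack: [12, 12]
BINARY_OP // → 12 // 12 = 1. Stack: [1]
LOAD_FAST_LOAD_FAST b,a → push 31,10. Stack: [1, 31, 10]
BINARY_OP | → 31 | 10 = 31. Stack: [1, 31]
BINARY_OP - → 1 - 31 = -30. Stack: [-30]
STORE_FAST r → r=-30. Stack: []
LOAD_FAST_LOAD_FAST c,c → push 29,29. Stack: [29, 29]
BINARY_OP // → 29 // 29 = 1. Stack: [1]
STORE_FAST q → q=1. Stack: []
LOAD_FAST r → push -30. Stack: [-30]
RETURN_VALUE → return -30.

-30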